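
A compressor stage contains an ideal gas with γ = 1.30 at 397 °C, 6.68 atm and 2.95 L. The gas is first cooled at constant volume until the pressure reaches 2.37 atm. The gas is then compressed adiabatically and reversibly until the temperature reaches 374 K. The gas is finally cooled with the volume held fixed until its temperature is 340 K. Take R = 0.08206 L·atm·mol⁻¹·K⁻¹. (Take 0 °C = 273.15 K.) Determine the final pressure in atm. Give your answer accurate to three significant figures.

Convert: T₁ = 670.1 K.
Isochoric, so P/T is constant: V₂ = V₁; T₂ = T₁·(P₂/P₁) = 237.8 K.
Reversible adiabatic, γ = 1.30: P₃ = P₂·(T₃/T₂)^(γ/(γ−1)) = 16.87 atm; V₃ = V₂·(T₂/T₃)^(1/(γ−1)) = 0.6517 L.
V constant ⇒ P ∝ T: V₄ = V₃; P₄ = P₃·(T₄/T₃) = 15.34 atm.

P₄ ≈ 15.3 atm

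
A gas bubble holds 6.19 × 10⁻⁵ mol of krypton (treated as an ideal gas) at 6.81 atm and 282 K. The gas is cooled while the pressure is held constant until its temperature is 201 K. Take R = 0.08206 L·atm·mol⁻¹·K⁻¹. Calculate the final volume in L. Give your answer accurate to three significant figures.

From PV = nRT: V₁ = nRT₁/P₁ = 0.0002103 L.
P constant ⇒ V ∝ T: P₂ = P₁; V₂ = V₁·(T₂/T₁) = 0.0001499 L.

V₂ ≈ 0.000150 L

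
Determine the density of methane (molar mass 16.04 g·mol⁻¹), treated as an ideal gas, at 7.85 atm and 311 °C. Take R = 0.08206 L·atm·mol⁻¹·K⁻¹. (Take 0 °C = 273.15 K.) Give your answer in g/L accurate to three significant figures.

ρ = PM/(RT) = (7.85 × 16.04) / (0.08206 × 584.1)

ρ ≈ 2.63 g/L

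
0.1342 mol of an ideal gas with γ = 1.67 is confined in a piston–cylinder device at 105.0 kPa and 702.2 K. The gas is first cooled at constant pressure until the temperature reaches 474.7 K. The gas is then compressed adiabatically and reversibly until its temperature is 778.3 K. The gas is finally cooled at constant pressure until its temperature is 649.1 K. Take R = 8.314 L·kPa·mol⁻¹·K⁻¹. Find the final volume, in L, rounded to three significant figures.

From PV = nRT: V₁ = nRT₁/P₁ = 7.462 L.
Isobaric, so V/T is constant: P₂ = P₁; V₂ = V₁·(T₂/T₁) = 5.044 L.
Adiabatic (γ = 1.67), T V^(γ−1) and P V^γ constant: P₃ = P₂·(T₃/T₂)^(γ/(γ−1)) = 360.1 kPa; V₃ = V₂·(T₂/T₃)^(1/(γ−1)) = 2.412 L.
P constant ⇒ V ∝ T: P₄ = P₃; V₄ = V₃·(T₄/T₃) = 2.011 L.

V₄ ≈ 2.01 L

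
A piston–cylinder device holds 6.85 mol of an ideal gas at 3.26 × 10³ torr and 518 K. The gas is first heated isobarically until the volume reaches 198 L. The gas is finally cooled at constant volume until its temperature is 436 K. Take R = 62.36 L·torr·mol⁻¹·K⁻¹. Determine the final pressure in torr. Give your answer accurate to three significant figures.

P₃ ≈ 941 torr

From PV = nRT: V₁ = nRT₁/P₁ = 67.87 L.
Isobaric, so V/T is constant: P₂ = P₁; T₂ = T₁·(V₂/V₁) = 1511 K.
V constant ⇒ P ∝ T: V₃ = V₂; P₃ = P₂·(T₃/T₂) = 940.6 torr.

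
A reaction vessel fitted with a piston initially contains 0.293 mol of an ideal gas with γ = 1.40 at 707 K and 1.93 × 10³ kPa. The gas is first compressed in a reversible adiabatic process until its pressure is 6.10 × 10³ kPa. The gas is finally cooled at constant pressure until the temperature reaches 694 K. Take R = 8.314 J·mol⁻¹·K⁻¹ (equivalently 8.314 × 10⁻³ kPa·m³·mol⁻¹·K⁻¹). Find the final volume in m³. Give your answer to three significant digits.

V₃ ≈ 0.000277 m³

From PV = nRT: V₁ = nRT₁/P₁ = 0.0008924 m³.
Adiabatic (γ = 1.40), T V^(γ−1) and P V^γ constant: T₂ = T₁·(P₂/P₁)^((γ−1)/γ) = 982.2 K; V₂ = V₁·(P₁/P₂)^(1/γ) = 0.0003922 m³.
P constant ⇒ V ∝ T: P₃ = P₂; V₃ = V₂·(T₃/T₂) = 0.0002771 m³.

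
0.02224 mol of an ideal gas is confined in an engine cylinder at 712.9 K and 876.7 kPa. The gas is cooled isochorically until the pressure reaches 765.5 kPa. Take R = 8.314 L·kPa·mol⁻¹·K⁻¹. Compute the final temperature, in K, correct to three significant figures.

T₂ ≈ 622 K

From PV = nRT: V₁ = nRT₁/P₁ = 0.1504 L.
V constant ⇒ P ∝ T: V₂ = V₁; T₂ = T₁·(P₂/P₁) = 622.5 K.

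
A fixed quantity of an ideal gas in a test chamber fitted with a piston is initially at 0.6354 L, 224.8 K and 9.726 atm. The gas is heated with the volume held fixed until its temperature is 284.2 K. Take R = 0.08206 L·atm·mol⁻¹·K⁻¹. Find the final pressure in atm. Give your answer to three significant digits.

V constant ⇒ P ∝ T: V₂ = V₁; P₂ = P₁·(T₂/T₁) = 12.30 atm.

P₂ ≈ 12.3 atm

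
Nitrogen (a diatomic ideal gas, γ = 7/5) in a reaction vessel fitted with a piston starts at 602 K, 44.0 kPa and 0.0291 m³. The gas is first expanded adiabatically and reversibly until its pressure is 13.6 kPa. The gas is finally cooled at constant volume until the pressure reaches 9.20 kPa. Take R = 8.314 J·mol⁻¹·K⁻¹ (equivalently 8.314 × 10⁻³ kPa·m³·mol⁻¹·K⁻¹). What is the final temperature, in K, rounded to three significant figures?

T₃ ≈ 291 K

Reversible adiabatic, γ = 7/5: T₂ = T₁·(P₂/P₁)^((γ−1)/γ) = 430.4 K; V₂ = V₁·(P₁/P₂)^(1/γ) = 0.06732 m³.
V constant ⇒ P ∝ T: V₃ = V₂; T₃ = T₂·(P₃/P₂) = 291.2 K.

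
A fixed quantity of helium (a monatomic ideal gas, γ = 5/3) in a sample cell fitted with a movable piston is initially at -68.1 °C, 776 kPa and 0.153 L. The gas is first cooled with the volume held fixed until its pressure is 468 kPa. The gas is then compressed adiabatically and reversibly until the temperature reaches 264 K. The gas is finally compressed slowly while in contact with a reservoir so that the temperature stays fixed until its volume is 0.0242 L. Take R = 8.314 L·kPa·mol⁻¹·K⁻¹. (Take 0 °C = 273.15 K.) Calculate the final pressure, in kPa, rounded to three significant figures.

P₄ ≈ 6.32e+03 kPa

Convert: T₁ = 205.0 K.
Isochoric, so P/T is constant: V₂ = V₁; T₂ = T₁·(P₂/P₁) = 123.7 K.
Adiabatic (γ = 5/3), T V^(γ−1) and P V^γ constant: P₃ = P₂·(T₃/T₂)^(γ/(γ−1)) = 3116 kPa; V₃ = V₂·(T₂/T₃)^(1/(γ−1)) = 0.04905 L.
T constant ⇒ Boyle's law P V = const: T₄ = T₃; P₄ = P₃·(V₃/V₄) = 6317 kPa.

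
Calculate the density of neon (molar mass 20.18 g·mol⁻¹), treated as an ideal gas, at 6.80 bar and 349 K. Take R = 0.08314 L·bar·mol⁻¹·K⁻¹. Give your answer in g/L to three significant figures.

ρ ≈ 4.73 g/L

ρ = PM/(RT) = (6.80 × 20.18) / (0.08314 × 349.0)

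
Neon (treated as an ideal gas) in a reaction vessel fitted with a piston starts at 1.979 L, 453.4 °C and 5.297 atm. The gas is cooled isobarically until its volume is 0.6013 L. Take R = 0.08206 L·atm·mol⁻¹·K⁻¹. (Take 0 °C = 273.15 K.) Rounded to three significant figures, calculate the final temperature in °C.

T₂ ≈ -52.4 °C

Convert: T₁ = 726.5 K.
Isobaric, so V/T is constant: P₂ = P₁; T₂ = T₁·(V₂/V₁) = 220.8 K.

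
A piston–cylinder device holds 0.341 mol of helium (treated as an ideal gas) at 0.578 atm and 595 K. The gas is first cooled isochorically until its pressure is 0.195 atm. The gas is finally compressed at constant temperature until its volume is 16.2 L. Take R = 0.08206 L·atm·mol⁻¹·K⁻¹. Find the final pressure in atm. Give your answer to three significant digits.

P₃ ≈ 0.347 atm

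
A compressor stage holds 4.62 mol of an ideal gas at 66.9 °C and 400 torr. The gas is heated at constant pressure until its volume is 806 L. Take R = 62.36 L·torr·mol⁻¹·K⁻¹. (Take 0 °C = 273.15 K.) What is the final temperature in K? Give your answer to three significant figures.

T₂ ≈ 1.12e+03 K

Convert: T₁ = 340.0 K.
From PV = nRT: V₁ = nRT₁/P₁ = 244.9 L.
P constant ⇒ V ∝ T: P₂ = P₁; T₂ = T₁·(V₂/V₁) = 1119 K.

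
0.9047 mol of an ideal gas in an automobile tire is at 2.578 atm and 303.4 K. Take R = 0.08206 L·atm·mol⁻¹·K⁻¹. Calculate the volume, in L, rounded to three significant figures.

V ≈ 8.74 L

PV = nRT ⇒ V = nRT/P = (0.9047 × 0.08206 × 303.4) / 2.578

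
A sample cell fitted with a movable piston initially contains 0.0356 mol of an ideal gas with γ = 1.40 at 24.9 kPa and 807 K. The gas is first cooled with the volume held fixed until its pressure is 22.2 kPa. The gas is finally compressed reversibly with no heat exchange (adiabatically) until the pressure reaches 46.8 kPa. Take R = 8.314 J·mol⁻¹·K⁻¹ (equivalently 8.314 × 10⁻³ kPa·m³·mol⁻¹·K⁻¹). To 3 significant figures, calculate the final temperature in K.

From PV = nRT: V₁ = nRT₁/P₁ = 0.009593 m³.
V constant ⇒ P ∝ T: V₂ = V₁; T₂ = T₁·(P₂/P₁) = 719.5 K.
Reversible adiabatic, γ = 1.40: T₃ = T₂·(P₃/P₂)^((γ−1)/γ) = 890.4 K; V₃ = V₂·(P₂/P₃)^(1/γ) = 0.005631 m³.

T₃ ≈ 890 K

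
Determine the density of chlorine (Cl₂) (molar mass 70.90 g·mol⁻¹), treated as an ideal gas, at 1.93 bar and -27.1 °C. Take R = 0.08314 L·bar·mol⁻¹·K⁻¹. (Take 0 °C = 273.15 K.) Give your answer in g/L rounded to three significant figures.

ρ ≈ 6.69 g/L

ρ = PM/(RT) = (1.93 × 70.90) / (0.08314 × 246.0)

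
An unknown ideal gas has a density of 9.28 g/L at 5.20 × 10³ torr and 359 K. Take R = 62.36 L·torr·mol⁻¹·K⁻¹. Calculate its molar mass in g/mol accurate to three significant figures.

ρ = PM/(RT) ⇒ M = ρRT/P = (9.28 × 62.36 × 359.0) / 5.20e+03

M ≈ 40.0 g/mol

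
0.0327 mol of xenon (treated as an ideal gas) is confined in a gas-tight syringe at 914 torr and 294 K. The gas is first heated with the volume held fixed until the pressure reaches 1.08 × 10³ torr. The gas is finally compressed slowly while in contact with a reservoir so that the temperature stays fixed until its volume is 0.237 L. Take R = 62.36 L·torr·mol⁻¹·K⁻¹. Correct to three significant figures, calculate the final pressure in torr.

From PV = nRT: V₁ = nRT₁/P₁ = 0.6559 L.
Isochoric, so P/T is constant: V₂ = V₁; T₂ = T₁·(P₂/P₁) = 347.4 K.
T constant ⇒ Boyle's law P V = const: T₃ = T₂; P₃ = P₂·(V₂/V₃) = 2989 torr.

P₃ ≈ 2.99e+03 torr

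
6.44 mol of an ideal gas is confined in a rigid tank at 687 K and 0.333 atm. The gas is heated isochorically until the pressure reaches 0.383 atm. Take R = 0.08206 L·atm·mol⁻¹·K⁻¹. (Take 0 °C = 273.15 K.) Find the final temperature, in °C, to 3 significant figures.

From PV = nRT: V₁ = nRT₁/P₁ = 1090 L.
V constant ⇒ P ∝ T: V₂ = V₁; T₂ = T₁·(P₂/P₁) = 790.2 K.

T₂ ≈ 517 °C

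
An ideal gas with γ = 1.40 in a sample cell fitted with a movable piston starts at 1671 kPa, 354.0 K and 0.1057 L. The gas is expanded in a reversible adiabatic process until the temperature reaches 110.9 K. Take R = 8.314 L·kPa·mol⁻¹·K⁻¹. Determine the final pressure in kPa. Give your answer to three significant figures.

Reversible adiabatic, γ = 1.40: P₂ = P₁·(T₂/T₁)^(γ/(γ−1)) = 28.76 kPa; V₂ = V₁·(T₁/T₂)^(1/(γ−1)) = 1.924 L.

P₂ ≈ 28.8 kPa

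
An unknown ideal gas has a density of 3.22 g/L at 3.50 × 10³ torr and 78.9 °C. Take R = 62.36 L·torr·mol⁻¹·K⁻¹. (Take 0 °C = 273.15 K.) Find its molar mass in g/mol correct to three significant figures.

M ≈ 20.2 g/mol

ρ = PM/(RT) ⇒ M = ρRT/P = (3.22 × 62.36 × 352.0) / 3.50e+03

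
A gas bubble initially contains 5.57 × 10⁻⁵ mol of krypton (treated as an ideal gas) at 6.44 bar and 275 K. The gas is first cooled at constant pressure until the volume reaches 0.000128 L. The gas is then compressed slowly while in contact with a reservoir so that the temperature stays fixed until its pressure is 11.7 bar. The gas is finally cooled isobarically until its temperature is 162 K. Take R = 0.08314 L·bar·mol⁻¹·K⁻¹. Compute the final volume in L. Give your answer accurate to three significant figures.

From PV = nRT: V₁ = nRT₁/P₁ = 0.0001977 L.
P constant ⇒ V ∝ T: P₂ = P₁; T₂ = T₁·(V₂/V₁) = 178.0 K.
Isothermal, so P V is constant: T₃ = T₂; V₃ = V₂·(P₂/P₃) = 7.045e-05 L.
P constant ⇒ V ∝ T: P₄ = P₃; V₄ = V₃·(T₄/T₃) = 6.412e-05 L.

V₄ ≈ 6.41e-05 L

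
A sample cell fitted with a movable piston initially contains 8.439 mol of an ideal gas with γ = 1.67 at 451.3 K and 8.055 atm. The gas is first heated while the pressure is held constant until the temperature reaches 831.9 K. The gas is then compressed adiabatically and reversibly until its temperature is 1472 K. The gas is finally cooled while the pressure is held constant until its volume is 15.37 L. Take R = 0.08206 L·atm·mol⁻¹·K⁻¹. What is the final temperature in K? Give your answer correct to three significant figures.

T₄ ≈ 741 K

From PV = nRT: V₁ = nRT₁/P₁ = 38.80 L.
Isobaric, so V/T is constant: P₂ = P₁; V₂ = V₁·(T₂/T₁) = 71.52 L.
Reversible adiabatic, γ = 1.67: P₃ = P₂·(T₃/T₂)^(γ/(γ−1)) = 33.40 atm; V₃ = V₂·(T₂/T₃)^(1/(γ−1)) = 30.52 L.
P constant ⇒ V ∝ T: P₄ = P₃; T₄ = T₃·(V₄/V₃) = 741.4 K.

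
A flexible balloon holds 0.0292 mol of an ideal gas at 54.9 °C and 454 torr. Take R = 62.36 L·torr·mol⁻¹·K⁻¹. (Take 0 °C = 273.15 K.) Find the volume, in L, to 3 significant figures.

Convert: T = 328.05 K.
PV = nRT ⇒ V = nRT/P = (0.0292 × 62.36 × 328.05) / 454

V ≈ 1.32 L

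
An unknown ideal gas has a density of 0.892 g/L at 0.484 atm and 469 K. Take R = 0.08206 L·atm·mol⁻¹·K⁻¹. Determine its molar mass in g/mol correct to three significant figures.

M ≈ 70.9 g/mol

ρ = PM/(RT) ⇒ M = ρRT/P = (0.892 × 0.08206 × 469.0) / 0.484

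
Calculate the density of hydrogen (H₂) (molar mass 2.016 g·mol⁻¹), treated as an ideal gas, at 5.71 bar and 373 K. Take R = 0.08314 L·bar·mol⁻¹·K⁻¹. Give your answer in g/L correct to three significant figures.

ρ = PM/(RT) = (5.71 × 2.016) / (0.08314 × 373.0)

ρ ≈ 0.371 g/L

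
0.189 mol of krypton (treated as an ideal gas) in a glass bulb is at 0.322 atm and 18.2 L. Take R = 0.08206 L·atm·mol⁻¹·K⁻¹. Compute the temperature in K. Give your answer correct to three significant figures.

PV = nRT ⇒ T = PV/(nR) = (0.322 × 18.2) / (0.189 × 0.08206)

T ≈ 378 K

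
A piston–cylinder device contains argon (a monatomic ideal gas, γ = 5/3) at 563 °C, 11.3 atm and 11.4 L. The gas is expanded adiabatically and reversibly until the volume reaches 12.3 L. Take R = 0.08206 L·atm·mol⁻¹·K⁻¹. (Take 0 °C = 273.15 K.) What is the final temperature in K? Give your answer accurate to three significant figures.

Convert: T₁ = 836.1 K.
Adiabatic (γ = 5/3), T V^(γ−1) and P V^γ constant: T₂ = T₁·(V₁/V₂)^(γ−1) = 794.8 K; P₂ = P₁·(V₁/V₂)^γ = 9.956 atm.

T₂ ≈ 795 K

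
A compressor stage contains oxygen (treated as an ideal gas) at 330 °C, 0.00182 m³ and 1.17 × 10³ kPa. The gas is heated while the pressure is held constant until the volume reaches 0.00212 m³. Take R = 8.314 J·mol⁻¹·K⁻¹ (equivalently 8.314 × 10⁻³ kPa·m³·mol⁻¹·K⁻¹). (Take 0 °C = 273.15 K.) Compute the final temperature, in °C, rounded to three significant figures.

T₂ ≈ 429 °C

Convert: T₁ = 603.1 K.
Isobaric, so V/T is constant: P₂ = P₁; T₂ = T₁·(V₂/V₁) = 702.6 K.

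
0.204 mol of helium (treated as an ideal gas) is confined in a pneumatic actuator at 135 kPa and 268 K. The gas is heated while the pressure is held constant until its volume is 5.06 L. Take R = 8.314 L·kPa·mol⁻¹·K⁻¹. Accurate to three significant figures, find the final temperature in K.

T₂ ≈ 403 K

From PV = nRT: V₁ = nRT₁/P₁ = 3.367 L.
P constant ⇒ V ∝ T: P₂ = P₁; T₂ = T₁·(V₂/V₁) = 402.8 K.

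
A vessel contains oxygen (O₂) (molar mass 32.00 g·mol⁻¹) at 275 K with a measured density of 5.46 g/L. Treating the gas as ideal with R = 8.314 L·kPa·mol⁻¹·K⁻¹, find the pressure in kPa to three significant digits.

P ≈ 390 kPa

ρ = PM/(RT) ⇒ P = ρRT/M = (5.46 × 8.314 × 275.0) / 32.00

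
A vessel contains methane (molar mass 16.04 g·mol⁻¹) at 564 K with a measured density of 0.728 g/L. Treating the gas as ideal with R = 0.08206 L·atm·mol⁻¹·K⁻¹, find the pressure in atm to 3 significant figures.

ρ = PM/(RT) ⇒ P = ρRT/M = (0.728 × 0.08206 × 564.0) / 16.04

P ≈ 2.10 atm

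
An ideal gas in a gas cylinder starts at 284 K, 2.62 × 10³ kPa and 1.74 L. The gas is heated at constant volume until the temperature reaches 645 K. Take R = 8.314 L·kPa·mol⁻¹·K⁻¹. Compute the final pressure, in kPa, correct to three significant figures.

P₂ ≈ 5.95e+03 kPa

V constant ⇒ P ∝ T: V₂ = V₁; P₂ = P₁·(T₂/T₁) = 5950 kPa.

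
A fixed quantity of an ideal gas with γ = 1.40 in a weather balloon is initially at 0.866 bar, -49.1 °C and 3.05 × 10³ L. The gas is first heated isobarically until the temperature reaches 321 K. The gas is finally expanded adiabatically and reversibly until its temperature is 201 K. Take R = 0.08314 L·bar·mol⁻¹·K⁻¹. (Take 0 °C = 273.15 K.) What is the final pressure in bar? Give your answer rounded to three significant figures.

Convert: T₁ = 224.0 K.
P constant ⇒ V ∝ T: P₂ = P₁; V₂ = V₁·(T₂/T₁) = 4370 L.
Adiabatic (γ = 1.40), T V^(γ−1) and P V^γ constant: P₃ = P₂·(T₃/T₂)^(γ/(γ−1)) = 0.1682 bar; V₃ = V₂·(T₂/T₃)^(1/(γ−1)) = 1.408e+04 L.

P₃ ≈ 0.168 bar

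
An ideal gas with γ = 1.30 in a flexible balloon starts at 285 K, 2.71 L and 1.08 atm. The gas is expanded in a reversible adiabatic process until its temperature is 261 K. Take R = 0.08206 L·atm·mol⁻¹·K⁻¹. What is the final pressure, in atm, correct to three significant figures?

P₂ ≈ 0.738 atm

Adiabatic (γ = 1.30), T V^(γ−1) and P V^γ constant: P₂ = P₁·(T₂/T₁)^(γ/(γ−1)) = 0.7377 atm; V₂ = V₁·(T₁/T₂)^(1/(γ−1)) = 3.633 L.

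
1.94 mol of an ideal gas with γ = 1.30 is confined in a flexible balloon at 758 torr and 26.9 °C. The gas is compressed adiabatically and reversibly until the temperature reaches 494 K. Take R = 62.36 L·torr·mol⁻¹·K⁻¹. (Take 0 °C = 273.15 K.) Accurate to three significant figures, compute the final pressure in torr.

P₂ ≈ 6.58e+03 torr

Convert: T₁ = 300.0 K.
From PV = nRT: V₁ = nRT₁/P₁ = 47.89 L.
Reversible adiabatic, γ = 1.30: P₂ = P₁·(T₂/T₁)^(γ/(γ−1)) = 6576 torr; V₂ = V₁·(T₁/T₂)^(1/(γ−1)) = 9.088 L.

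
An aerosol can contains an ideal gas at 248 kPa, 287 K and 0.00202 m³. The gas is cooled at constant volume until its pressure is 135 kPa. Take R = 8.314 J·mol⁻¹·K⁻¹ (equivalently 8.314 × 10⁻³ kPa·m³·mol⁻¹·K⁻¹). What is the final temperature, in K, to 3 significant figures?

T₂ ≈ 156 K

V constant ⇒ P ∝ T: V₂ = V₁; T₂ = T₁·(P₂/P₁) = 156.2 K.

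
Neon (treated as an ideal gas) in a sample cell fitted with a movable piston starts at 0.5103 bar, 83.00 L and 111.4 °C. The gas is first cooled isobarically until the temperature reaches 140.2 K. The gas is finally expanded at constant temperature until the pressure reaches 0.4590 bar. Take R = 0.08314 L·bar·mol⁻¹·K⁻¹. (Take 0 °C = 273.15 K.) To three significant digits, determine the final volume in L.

V₃ ≈ 33.6 L

Convert: T₁ = 384.5 K.
Isobaric, so V/T is constant: P₂ = P₁; V₂ = V₁·(T₂/T₁) = 30.26 L.
T constant ⇒ Boyle's law P V = const: T₃ = T₂; V₃ = V₂·(P₂/P₃) = 33.64 L.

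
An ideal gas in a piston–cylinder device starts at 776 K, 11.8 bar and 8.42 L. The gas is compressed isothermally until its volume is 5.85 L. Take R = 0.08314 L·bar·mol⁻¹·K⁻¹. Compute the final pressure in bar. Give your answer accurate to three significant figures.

P₂ ≈ 17.0 bar

Isothermal, so P V is constant: T₂ = T₁; P₂ = P₁·(V₁/V₂) = 16.98 bar.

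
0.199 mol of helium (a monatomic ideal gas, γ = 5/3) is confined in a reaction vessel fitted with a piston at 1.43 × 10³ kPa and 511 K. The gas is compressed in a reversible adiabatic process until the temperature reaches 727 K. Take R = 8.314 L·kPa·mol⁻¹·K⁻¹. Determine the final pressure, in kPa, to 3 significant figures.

From PV = nRT: V₁ = nRT₁/P₁ = 0.5912 L.
Reversible adiabatic, γ = 5/3: P₂ = P₁·(T₂/T₁)^(γ/(γ−1)) = 3452 kPa; V₂ = V₁·(T₁/T₂)^(1/(γ−1)) = 0.3484 L.

P₂ ≈ 3.45e+03 kPa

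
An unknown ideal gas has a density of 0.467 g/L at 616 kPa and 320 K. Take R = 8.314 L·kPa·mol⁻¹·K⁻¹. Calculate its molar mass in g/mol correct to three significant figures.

M ≈ 2.02 g/mol

ρ = PM/(RT) ⇒ M = ρRT/P = (0.467 × 8.314 × 320.0) / 616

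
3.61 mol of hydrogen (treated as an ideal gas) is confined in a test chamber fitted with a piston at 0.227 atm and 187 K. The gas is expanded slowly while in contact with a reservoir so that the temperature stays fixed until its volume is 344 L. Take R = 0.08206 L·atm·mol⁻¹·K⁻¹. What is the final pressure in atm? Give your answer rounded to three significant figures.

From PV = nRT: V₁ = nRT₁/P₁ = 244.0 L.
T constant ⇒ Boyle's law P V = const: T₂ = T₁; P₂ = P₁·(V₁/V₂) = 0.1610 atm.

P₂ ≈ 0.161 atm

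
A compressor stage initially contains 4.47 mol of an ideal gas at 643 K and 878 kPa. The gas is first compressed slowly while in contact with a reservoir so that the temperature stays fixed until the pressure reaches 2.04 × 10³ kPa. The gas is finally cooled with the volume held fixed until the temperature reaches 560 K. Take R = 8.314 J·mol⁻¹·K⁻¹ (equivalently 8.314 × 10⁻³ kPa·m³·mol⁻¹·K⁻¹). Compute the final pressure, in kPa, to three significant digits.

P₃ ≈ 1.78e+03 kPa

From PV = nRT: V₁ = nRT₁/P₁ = 0.02722 m³.
T constant ⇒ Boyle's law P V = const: T₂ = T₁; V₂ = V₁·(P₁/P₂) = 0.01171 m³.
Isochoric, so P/T is constant: V₃ = V₂; P₃ = P₂·(T₃/T₂) = 1777 kPa.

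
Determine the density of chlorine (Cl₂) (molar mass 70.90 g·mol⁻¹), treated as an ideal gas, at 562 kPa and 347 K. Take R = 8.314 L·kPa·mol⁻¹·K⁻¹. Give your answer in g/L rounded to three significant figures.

ρ ≈ 13.8 g/L

ρ = PM/(RT) = (562 × 70.90) / (8.314 × 347.0)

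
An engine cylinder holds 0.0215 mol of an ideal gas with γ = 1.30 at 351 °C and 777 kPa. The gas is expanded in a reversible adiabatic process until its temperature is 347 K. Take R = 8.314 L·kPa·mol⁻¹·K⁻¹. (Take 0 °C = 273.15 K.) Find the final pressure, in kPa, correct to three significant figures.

Convert: T₁ = 624.1 K.
From PV = nRT: V₁ = nRT₁/P₁ = 0.1436 L.
Reversible adiabatic, γ = 1.30: P₂ = P₁·(T₂/T₁)^(γ/(γ−1)) = 61.04 kPa; V₂ = V₁·(T₁/T₂)^(1/(γ−1)) = 1.016 L.

P₂ ≈ 61.0 kPa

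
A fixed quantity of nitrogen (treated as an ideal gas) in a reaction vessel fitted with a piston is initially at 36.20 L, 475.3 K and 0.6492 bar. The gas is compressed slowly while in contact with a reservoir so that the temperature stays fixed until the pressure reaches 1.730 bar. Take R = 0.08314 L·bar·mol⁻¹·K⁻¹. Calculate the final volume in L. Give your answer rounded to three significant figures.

Isothermal, so P V is constant: T₂ = T₁; V₂ = V₁·(P₁/P₂) = 13.58 L.

V₂ ≈ 13.6 L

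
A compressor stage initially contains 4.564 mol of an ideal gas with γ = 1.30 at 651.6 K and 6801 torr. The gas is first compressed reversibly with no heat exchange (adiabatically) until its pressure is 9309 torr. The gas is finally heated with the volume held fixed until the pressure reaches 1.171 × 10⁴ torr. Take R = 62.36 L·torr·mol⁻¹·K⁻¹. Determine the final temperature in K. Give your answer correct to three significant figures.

From PV = nRT: V₁ = nRT₁/P₁ = 27.27 L.
Adiabatic (γ = 1.30), T V^(γ−1) and P V^γ constant: T₂ = T₁·(P₂/P₁)^((γ−1)/γ) = 700.6 K; V₂ = V₁·(P₁/P₂)^(1/γ) = 21.42 L.
V constant ⇒ P ∝ T: V₃ = V₂; T₃ = T₂·(P₃/P₂) = 881.2 K.

T₃ ≈ 881 K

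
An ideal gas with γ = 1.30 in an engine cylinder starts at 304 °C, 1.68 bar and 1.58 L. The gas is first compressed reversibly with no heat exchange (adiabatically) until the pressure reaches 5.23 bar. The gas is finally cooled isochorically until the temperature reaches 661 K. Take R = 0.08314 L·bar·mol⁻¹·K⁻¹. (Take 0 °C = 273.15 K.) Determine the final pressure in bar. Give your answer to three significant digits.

P₃ ≈ 4.61 bar

Convert: T₁ = 577.1 K.
Reversible adiabatic, γ = 1.30: T₂ = T₁·(P₂/P₁)^((γ−1)/γ) = 750.1 K; V₂ = V₁·(P₁/P₂)^(1/γ) = 0.6596 L.
Isochoric, so P/T is constant: V₃ = V₂; P₃ = P₂·(T₃/T₂) = 4.609 bar.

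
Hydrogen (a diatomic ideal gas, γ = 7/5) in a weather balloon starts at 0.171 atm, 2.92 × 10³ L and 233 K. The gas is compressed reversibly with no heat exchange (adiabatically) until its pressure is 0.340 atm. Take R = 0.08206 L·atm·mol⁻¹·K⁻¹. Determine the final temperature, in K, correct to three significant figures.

Adiabatic (γ = 7/5), T V^(γ−1) and P V^γ constant: T₂ = T₁·(P₂/P₁)^((γ−1)/γ) = 283.6 K; V₂ = V₁·(P₁/P₂)^(1/γ) = 1787 L.

T₂ ≈ 284 K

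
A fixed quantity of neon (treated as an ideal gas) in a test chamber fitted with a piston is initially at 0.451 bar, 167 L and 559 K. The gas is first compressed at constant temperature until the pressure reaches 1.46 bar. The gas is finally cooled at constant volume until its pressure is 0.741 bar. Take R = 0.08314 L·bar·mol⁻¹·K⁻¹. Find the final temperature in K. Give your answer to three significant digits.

T constant ⇒ Boyle's law P V = const: T₂ = T₁; V₂ = V₁·(P₁/P₂) = 51.59 L.
V constant ⇒ P ∝ T: V₃ = V₂; T₃ = T₂·(P₃/P₂) = 283.7 K.

T₃ ≈ 284 K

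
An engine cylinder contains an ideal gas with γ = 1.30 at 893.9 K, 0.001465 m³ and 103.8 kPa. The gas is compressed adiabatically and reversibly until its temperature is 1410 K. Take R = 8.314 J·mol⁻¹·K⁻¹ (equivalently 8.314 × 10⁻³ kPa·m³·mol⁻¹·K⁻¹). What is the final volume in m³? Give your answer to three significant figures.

Adiabatic (γ = 1.30), T V^(γ−1) and P V^γ constant: P₂ = P₁·(T₂/T₁)^(γ/(γ−1)) = 748.0 kPa; V₂ = V₁·(T₁/T₂)^(1/(γ−1)) = 0.0003207 m³.

V₂ ≈ 0.000321 m³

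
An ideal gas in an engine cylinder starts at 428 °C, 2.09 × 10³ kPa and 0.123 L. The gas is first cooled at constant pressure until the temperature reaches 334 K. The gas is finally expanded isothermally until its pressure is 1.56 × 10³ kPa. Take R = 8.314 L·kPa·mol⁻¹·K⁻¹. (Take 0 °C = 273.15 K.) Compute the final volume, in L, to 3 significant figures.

Convert: T₁ = 701.1 K.
Isobaric, so V/T is constant: P₂ = P₁; V₂ = V₁·(T₂/T₁) = 0.05859 L.
Isothermal, so P V is constant: T₃ = T₂; V₃ = V₂·(P₂/P₃) = 0.07850 L.

V₃ ≈ 0.0785 L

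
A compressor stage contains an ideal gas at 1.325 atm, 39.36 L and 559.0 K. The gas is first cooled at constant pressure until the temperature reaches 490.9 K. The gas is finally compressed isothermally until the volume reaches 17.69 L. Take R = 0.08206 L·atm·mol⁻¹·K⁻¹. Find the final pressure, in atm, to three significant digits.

P constant ⇒ V ∝ T: P₂ = P₁; V₂ = V₁·(T₂/T₁) = 34.56 L.
Isothermal, so P V is constant: T₃ = T₂; P₃ = P₂·(V₂/V₃) = 2.589 atm.

P₃ ≈ 2.59 atm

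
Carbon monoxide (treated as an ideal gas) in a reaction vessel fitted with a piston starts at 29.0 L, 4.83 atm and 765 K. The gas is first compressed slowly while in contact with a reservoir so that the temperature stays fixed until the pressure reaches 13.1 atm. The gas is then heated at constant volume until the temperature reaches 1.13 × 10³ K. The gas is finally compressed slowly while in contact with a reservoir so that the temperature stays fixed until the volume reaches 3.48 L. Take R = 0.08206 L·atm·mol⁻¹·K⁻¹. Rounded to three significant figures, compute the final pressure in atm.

Isothermal, so P V is constant: T₂ = T₁; V₂ = V₁·(P₁/P₂) = 10.69 L.
V constant ⇒ P ∝ T: V₃ = V₂; P₃ = P₂·(T₃/T₂) = 19.35 atm.
Isothermal, so P V is constant: T₄ = T₃; P₄ = P₃·(V₃/V₄) = 59.45 atm.

P₄ ≈ 59.5 atm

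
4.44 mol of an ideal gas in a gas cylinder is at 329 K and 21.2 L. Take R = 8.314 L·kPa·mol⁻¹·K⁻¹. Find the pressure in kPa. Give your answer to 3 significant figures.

PV = nRT ⇒ P = nRT/V = (4.44 × 8.314 × 329) / 21.2

P ≈ 573 kPa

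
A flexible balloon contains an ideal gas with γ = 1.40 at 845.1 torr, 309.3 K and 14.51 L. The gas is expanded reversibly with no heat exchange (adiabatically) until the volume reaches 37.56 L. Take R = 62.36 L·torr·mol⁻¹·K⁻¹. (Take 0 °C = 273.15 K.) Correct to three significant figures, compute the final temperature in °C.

T₂ ≈ -61.7 °C

Adiabatic (γ = 1.40), T V^(γ−1) and P V^γ constant: T₂ = T₁·(V₁/V₂)^(γ−1) = 211.4 K; P₂ = P₁·(V₁/V₂)^γ = 223.2 torr.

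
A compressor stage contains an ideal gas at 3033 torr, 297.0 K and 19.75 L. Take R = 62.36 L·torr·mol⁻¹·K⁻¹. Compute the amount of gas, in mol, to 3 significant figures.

n ≈ 3.23 mol

PV = nRT ⇒ n = PV/(RT) = (3033 × 19.75) / (62.36 × 297.0)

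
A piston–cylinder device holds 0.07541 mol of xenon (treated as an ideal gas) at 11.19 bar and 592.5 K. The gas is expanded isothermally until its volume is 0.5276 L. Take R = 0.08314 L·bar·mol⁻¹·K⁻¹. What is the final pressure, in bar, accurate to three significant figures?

P₂ ≈ 7.04 bar

From PV = nRT: V₁ = nRT₁/P₁ = 0.3320 L.
T constant ⇒ Boyle's law P V = const: T₂ = T₁; P₂ = P₁·(V₁/V₂) = 7.041 bar.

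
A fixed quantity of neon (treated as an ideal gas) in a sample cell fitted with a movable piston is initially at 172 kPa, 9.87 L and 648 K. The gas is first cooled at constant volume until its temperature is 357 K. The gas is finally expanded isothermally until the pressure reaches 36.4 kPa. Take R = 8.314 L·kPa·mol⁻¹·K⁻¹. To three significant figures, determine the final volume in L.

V constant ⇒ P ∝ T: V₂ = V₁; P₂ = P₁·(T₂/T₁) = 94.76 kPa.
Isothermal, so P V is constant: T₃ = T₂; V₃ = V₂·(P₂/P₃) = 25.69 L.

V₃ ≈ 25.7 L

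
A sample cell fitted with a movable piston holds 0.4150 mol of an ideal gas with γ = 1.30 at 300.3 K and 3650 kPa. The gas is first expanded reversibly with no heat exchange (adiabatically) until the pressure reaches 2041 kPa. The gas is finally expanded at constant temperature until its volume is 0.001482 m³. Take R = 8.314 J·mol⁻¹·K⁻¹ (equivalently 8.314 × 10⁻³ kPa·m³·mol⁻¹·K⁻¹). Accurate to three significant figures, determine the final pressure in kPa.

P₃ ≈ 611 kPa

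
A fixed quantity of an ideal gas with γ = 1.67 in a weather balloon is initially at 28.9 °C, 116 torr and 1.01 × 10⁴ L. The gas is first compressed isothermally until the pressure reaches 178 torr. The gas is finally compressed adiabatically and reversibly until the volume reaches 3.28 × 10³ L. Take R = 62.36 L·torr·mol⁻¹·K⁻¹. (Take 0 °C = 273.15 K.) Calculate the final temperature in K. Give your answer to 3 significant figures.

T₃ ≈ 482 K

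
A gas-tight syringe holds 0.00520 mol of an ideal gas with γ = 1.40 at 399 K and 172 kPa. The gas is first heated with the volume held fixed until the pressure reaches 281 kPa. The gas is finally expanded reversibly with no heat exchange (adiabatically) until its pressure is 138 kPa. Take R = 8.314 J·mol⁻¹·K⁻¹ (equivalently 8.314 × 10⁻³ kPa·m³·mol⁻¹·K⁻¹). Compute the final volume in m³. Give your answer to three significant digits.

V₃ ≈ 0.000167 m³

From PV = nRT: V₁ = nRT₁/P₁ = 0.0001003 m³.
Isochoric, so P/T is constant: V₂ = V₁; T₂ = T₁·(P₂/P₁) = 651.9 K.
Adiabatic (γ = 1.40), T V^(γ−1) and P V^γ constant: T₃ = T₂·(P₃/P₂)^((γ−1)/γ) = 532.0 K; V₃ = V₂·(P₂/P₃)^(1/γ) = 0.0001667 m³.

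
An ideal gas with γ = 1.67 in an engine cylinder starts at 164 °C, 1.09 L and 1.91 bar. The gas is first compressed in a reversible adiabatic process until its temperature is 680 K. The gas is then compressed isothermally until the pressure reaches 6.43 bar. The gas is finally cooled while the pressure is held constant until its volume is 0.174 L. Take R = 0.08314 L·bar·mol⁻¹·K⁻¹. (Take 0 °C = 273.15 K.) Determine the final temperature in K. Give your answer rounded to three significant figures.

T₄ ≈ 235 K

Convert: T₁ = 437.1 K.
Adiabatic (γ = 1.67), T V^(γ−1) and P V^γ constant: P₂ = P₁·(T₂/T₁)^(γ/(γ−1)) = 5.745 bar; V₂ = V₁·(T₁/T₂)^(1/(γ−1)) = 0.5637 L.
Isothermal, so P V is constant: T₃ = T₂; V₃ = V₂·(P₂/P₃) = 0.5036 L.
P constant ⇒ V ∝ T: P₄ = P₃; T₄ = T₃·(V₄/V₃) = 234.9 K.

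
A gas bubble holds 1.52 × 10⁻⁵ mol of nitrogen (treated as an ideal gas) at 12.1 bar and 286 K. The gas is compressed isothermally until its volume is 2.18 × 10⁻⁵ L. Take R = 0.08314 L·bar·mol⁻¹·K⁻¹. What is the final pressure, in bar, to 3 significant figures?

From PV = nRT: V₁ = nRT₁/P₁ = 2.987e-05 L.
T constant ⇒ Boyle's law P V = const: T₂ = T₁; P₂ = P₁·(V₁/V₂) = 16.58 bar.

P₂ ≈ 16.6 bar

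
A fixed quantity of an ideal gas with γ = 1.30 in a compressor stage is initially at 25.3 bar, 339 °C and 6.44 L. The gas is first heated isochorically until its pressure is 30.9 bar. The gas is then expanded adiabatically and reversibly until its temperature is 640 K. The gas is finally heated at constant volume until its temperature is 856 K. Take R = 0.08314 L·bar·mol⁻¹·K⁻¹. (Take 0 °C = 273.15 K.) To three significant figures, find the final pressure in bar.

P₄ ≈ 21.1 bar

Convert: T₁ = 612.1 K.
Isochoric, so P/T is constant: V₂ = V₁; T₂ = T₁·(P₂/P₁) = 747.6 K.
Reversible adiabatic, γ = 1.30: P₃ = P₂·(T₃/T₂)^(γ/(γ−1)) = 15.75 bar; V₃ = V₂·(T₂/T₃)^(1/(γ−1)) = 10.81 L.
V constant ⇒ P ∝ T: V₄ = V₃; P₄ = P₃·(T₄/T₃) = 21.07 bar.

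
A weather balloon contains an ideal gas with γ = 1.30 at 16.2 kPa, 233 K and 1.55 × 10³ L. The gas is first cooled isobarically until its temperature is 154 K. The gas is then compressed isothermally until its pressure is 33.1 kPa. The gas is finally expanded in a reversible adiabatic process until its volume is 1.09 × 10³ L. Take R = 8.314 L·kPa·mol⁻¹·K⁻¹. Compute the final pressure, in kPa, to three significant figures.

P constant ⇒ V ∝ T: P₂ = P₁; V₂ = V₁·(T₂/T₁) = 1024 L.
T constant ⇒ Boyle's law P V = const: T₃ = T₂; V₃ = V₂·(P₂/P₃) = 501.4 L.
Adiabatic (γ = 1.30), T V^(γ−1) and P V^γ constant: T₄ = T₃·(V₃/V₄)^(γ−1) = 122.0 K; P₄ = P₃·(V₃/V₄)^γ = 12.06 kPa.

P₄ ≈ 12.1 kPa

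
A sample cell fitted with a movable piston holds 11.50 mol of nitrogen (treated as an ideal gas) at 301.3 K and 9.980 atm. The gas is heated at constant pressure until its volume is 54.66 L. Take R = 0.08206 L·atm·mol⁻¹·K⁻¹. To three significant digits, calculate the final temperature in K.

From PV = nRT: V₁ = nRT₁/P₁ = 28.49 L.
P constant ⇒ V ∝ T: P₂ = P₁; T₂ = T₁·(V₂/V₁) = 578.1 K.

T₂ ≈ 578 K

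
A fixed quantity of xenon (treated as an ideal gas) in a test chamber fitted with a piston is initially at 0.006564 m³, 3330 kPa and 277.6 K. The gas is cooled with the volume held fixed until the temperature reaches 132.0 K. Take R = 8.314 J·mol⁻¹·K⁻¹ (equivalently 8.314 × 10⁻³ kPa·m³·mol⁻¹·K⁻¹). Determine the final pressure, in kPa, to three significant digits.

Isochoric, so P/T is constant: V₂ = V₁; P₂ = P₁·(T₂/T₁) = 1583 kPa.

P₂ ≈ 1.58e+03 kPa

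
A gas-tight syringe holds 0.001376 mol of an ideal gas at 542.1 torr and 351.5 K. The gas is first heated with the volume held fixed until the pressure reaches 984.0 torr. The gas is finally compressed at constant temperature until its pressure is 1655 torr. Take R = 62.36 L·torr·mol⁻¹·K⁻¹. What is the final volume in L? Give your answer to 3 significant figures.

From PV = nRT: V₁ = nRT₁/P₁ = 0.05564 L.
Isochoric, so P/T is constant: V₂ = V₁; T₂ = T₁·(P₂/P₁) = 638.0 K.
T constant ⇒ Boyle's law P V = const: T₃ = T₂; V₃ = V₂·(P₂/P₃) = 0.03308 L.

V₃ ≈ 0.0331 L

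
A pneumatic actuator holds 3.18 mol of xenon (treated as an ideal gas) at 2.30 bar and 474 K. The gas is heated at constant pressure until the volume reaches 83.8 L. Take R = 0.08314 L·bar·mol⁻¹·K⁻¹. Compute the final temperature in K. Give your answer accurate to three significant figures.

From PV = nRT: V₁ = nRT₁/P₁ = 54.49 L.
Isobaric, so V/T is constant: P₂ = P₁; T₂ = T₁·(V₂/V₁) = 729.0 K.

T₂ ≈ 729 K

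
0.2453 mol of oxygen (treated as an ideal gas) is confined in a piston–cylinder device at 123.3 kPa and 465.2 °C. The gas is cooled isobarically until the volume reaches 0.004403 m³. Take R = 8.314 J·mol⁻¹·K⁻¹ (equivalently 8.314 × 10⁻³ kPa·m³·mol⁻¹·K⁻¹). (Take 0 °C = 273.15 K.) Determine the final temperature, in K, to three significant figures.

T₂ ≈ 266 K

Convert: T₁ = 738.3 K.
From PV = nRT: V₁ = nRT₁/P₁ = 0.01221 m³.
Isobaric, so V/T is constant: P₂ = P₁; T₂ = T₁·(V₂/V₁) = 266.2 K.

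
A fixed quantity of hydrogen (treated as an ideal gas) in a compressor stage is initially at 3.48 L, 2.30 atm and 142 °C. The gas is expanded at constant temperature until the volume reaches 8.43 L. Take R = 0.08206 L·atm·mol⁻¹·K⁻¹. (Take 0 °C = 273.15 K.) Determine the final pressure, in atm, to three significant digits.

P₂ ≈ 0.949 atm

Convert: T₁ = 415.1 K.
Isothermal, so P V is constant: T₂ = T₁; P₂ = P₁·(V₁/V₂) = 0.9495 atm.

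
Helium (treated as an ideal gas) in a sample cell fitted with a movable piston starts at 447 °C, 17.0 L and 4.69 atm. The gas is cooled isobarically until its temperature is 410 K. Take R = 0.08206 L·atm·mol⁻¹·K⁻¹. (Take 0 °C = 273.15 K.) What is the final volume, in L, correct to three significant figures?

Convert: T₁ = 720.1 K.
P constant ⇒ V ∝ T: P₂ = P₁; V₂ = V₁·(T₂/T₁) = 9.679 L.

V₂ ≈ 9.68 L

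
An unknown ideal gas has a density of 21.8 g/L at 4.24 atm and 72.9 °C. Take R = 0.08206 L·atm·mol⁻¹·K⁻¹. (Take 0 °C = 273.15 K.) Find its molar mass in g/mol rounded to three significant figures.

M ≈ 146 g/mol

ρ = PM/(RT) ⇒ M = ρRT/P = (21.8 × 0.08206 × 346.0) / 4.24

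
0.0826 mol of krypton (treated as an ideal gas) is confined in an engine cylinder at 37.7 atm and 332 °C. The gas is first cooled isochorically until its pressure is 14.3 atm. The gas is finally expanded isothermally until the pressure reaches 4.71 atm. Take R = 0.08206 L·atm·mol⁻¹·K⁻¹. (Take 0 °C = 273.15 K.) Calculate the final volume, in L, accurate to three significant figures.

Convert: T₁ = 605.1 K.
From PV = nRT: V₁ = nRT₁/P₁ = 0.1088 L.
Isochoric, so P/T is constant: V₂ = V₁; T₂ = T₁·(P₂/P₁) = 229.5 K.
Isothermal, so P V is constant: T₃ = T₂; V₃ = V₂·(P₂/P₃) = 0.3303 L.

V₃ ≈ 0.330 L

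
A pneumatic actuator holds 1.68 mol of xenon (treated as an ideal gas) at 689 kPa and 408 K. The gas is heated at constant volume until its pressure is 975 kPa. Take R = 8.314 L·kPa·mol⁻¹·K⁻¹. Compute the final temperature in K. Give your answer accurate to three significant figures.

From PV = nRT: V₁ = nRT₁/P₁ = 8.271 L.
Isochoric, so P/T is constant: V₂ = V₁; T₂ = T₁·(P₂/P₁) = 577.4 K.

T₂ ≈ 577 K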